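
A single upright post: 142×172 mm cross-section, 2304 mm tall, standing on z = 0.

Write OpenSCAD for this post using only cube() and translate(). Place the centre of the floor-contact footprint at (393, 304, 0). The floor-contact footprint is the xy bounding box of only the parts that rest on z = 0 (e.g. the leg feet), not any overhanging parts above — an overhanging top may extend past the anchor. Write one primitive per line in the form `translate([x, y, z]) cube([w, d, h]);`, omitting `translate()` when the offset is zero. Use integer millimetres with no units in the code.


translate([322, 218, 0]) cube([142, 172, 2304]);


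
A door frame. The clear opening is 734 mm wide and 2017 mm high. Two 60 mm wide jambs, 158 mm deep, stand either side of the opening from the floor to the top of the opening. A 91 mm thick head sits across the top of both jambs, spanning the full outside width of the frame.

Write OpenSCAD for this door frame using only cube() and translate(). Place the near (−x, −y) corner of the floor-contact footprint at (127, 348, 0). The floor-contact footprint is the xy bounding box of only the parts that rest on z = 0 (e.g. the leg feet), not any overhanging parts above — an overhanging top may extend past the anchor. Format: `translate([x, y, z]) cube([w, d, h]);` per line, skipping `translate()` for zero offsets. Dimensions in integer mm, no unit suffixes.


translate([127, 348, 0]) cube([60, 158, 2017]);
translate([921, 348, 0]) cube([60, 158, 2017]);
translate([127, 348, 2017]) cube([854, 158, 91]);


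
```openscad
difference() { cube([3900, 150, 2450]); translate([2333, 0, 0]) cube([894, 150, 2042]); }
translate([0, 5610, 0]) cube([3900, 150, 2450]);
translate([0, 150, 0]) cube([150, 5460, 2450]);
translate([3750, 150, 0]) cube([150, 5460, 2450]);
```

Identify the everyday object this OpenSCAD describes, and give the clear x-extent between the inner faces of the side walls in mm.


A single room. The interior width is 3600 mm.

Four walls enclosing a rectangle with a door in the front wall — a room. Outside width 3900 minus two 150 mm walls gives 3600 mm.


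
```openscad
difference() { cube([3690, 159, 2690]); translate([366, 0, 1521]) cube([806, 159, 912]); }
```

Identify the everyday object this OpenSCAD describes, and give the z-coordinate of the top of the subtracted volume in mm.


A wall with a window opening. The window head height is 2433 mm.

A wall with a rectangular opening subtracted — a window. Sill at z = 1521, opening 912 mm tall, so the head is at 1521 + 912 = 2433 mm.


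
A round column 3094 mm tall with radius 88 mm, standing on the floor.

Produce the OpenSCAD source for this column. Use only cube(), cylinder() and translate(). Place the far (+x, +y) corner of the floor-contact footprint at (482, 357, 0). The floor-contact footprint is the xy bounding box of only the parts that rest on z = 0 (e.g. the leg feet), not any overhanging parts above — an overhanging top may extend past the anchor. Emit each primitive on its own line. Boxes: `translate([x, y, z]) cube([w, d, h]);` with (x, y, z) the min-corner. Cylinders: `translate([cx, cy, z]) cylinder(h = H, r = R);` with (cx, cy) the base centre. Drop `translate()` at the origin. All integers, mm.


translate([394, 269, 0]) cylinder(h = 3094, r = 88);


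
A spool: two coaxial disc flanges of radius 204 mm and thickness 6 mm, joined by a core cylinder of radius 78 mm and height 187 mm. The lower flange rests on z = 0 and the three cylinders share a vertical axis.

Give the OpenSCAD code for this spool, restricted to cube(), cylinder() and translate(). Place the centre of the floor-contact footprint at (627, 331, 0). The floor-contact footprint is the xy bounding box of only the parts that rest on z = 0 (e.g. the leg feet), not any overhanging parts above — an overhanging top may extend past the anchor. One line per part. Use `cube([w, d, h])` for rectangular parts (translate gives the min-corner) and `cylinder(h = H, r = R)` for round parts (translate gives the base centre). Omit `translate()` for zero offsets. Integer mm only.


translate([627, 331, 0]) cylinder(h = 6, r = 204);
translate([627, 331, 6]) cylinder(h = 187, r = 78);
translate([627, 331, 193]) cylinder(h = 6, r = 204);


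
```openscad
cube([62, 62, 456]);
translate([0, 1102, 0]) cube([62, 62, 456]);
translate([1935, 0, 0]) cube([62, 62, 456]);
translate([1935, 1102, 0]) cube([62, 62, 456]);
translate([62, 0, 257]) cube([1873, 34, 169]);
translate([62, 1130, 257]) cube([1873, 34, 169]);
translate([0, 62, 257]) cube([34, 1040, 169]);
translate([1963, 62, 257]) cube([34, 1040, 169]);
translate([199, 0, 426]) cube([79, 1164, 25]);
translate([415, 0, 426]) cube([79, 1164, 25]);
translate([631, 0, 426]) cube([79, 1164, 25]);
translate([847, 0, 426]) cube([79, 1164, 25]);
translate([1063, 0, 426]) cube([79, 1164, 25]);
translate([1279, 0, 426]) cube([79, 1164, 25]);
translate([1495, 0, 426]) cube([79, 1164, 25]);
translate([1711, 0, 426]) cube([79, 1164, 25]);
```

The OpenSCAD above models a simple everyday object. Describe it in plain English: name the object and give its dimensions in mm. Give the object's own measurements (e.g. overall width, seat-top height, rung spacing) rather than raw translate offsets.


A bed frame 1997 mm long (x) by 1164 mm wide (y). Four 62×62 mm corner posts, 456 mm tall, at the corners of the footprint. Four rails of 34 mm thickness and 169 mm height run between adjacent posts with their undersides at z = 257 mm, their outer faces flush with the outside of the frame (the two x-running rails run between the posts' inner faces; the two y-running rails run between the posts' inner faces). 8 slats, each 79 mm wide (x) and 25 mm thick, lie across the top of the two x-running rails, running the full 1164 mm width of the frame in y; along x they sit between the end posts with a 137 mm gap after the −x posts and between neighbouring slats, leaving 145 mm before the +x posts.


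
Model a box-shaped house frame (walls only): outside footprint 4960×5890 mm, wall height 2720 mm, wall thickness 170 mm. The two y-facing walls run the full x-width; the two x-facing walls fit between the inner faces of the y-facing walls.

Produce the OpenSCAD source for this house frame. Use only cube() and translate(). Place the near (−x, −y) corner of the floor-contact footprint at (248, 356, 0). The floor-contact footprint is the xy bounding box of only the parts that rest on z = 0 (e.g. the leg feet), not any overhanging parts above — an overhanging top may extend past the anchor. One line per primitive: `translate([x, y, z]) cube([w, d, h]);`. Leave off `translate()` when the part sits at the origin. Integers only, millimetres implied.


translate([248, 356, 0]) cube([4960, 170, 2720]);
translate([248, 6076, 0]) cube([4960, 170, 2720]);
translate([248, 526, 0]) cube([170, 5550, 2720]);
translate([5038, 526, 0]) cube([170, 5550, 2720]);


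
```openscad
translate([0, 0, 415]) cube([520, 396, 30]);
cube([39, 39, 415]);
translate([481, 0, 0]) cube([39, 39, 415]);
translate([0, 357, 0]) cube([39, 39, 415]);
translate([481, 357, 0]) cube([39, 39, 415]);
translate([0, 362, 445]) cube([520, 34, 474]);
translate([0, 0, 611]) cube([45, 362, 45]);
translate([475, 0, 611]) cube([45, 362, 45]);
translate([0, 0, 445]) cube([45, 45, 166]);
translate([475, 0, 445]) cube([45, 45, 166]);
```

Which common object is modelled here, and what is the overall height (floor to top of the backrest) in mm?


A chair. The overall height is 919 mm.

A slab on four corner posts with a tall panel at the back — a chair. The seat slab sits at z = 415 with thickness 30, and the 474 mm backrest starts at the seat top, so the overall height is 415 + 30 + 474 = 919 mm.


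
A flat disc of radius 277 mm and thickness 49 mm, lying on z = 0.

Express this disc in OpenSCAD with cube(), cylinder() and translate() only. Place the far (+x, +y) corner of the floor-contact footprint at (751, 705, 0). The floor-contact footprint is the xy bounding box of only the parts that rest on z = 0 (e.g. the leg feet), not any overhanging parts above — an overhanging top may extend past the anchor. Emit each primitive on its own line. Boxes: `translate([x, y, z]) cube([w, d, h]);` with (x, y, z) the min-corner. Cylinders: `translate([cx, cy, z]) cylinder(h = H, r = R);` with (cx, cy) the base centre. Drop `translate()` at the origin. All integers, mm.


translate([474, 428, 0]) cylinder(h = 49, r = 277);


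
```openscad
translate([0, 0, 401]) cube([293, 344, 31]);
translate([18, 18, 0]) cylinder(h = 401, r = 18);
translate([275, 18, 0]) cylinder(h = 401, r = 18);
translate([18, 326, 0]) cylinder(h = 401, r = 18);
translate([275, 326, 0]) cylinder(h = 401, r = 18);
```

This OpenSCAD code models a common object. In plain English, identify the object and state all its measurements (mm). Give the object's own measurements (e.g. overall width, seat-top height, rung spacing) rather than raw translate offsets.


A simple wooden stool: a rectangular seat 293 mm (x) by 344 mm (y), 31 mm thick, top face at z = 432 mm, on four round legs, each 36 mm in diameter. The legs rest on z = 0, each leg's axis is inset half a diameter from the nearest pair of seat edges (so the leg's bounding box is flush with the corner).


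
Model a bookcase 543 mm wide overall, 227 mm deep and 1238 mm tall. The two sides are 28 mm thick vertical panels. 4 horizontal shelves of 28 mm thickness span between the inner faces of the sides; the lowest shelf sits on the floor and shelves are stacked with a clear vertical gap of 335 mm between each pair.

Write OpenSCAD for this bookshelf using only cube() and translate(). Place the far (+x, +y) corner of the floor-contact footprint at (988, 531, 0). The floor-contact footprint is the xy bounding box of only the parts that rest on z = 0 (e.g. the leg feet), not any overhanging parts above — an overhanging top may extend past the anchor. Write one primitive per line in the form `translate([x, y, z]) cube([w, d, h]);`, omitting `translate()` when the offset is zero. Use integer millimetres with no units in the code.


translate([445, 304, 0]) cube([28, 227, 1238]);
translate([960, 304, 0]) cube([28, 227, 1238]);
translate([473, 304, 0]) cube([487, 227, 28]);
translate([473, 304, 363]) cube([487, 227, 28]);
translate([473, 304, 726]) cube([487, 227, 28]);
translate([473, 304, 1089]) cube([487, 227, 28]);


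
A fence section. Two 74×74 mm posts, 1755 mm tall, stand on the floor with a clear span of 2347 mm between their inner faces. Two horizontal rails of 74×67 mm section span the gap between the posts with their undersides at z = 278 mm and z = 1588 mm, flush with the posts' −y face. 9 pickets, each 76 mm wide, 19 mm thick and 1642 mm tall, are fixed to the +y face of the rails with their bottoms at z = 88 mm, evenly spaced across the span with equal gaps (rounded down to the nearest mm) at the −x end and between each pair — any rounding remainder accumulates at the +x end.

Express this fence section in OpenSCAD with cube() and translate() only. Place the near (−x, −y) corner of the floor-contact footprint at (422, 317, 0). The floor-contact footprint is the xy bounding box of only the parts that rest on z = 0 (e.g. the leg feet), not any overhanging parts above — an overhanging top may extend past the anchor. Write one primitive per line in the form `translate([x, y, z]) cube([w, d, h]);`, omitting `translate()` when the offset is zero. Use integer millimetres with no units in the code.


translate([422, 317, 0]) cube([74, 74, 1755]);
translate([2843, 317, 0]) cube([74, 74, 1755]);
translate([496, 317, 278]) cube([2347, 74, 67]);
translate([496, 317, 1588]) cube([2347, 74, 67]);
translate([662, 391, 88]) cube([76, 19, 1642]);
translate([904, 391, 88]) cube([76, 19, 1642]);
translate([1146, 391, 88]) cube([76, 19, 1642]);
translate([1388, 391, 88]) cube([76, 19, 1642]);
translate([1630, 391, 88]) cube([76, 19, 1642]);
translate([1872, 391, 88]) cube([76, 19, 1642]);
translate([2114, 391, 88]) cube([76, 19, 1642]);
translate([2356, 391, 88]) cube([76, 19, 1642]);
translate([2598, 391, 88]) cube([76, 19, 1642]);


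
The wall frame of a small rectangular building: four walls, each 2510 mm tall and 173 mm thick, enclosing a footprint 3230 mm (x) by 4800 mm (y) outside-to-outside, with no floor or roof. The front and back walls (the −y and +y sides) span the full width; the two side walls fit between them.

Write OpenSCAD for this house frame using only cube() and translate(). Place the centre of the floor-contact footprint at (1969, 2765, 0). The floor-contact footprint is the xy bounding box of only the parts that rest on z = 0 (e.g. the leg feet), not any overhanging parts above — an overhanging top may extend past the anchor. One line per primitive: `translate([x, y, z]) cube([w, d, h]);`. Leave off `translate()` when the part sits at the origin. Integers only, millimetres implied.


translate([354, 365, 0]) cube([3230, 173, 2510]);
translate([354, 4992, 0]) cube([3230, 173, 2510]);
translate([354, 538, 0]) cube([173, 4454, 2510]);
translate([3411, 538, 0]) cube([173, 4454, 2510]);


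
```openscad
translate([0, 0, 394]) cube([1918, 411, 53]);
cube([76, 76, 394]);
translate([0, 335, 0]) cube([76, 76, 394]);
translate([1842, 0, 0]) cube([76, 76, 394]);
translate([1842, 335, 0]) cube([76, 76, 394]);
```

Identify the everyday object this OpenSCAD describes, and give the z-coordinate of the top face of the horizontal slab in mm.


A bench. The seat-top height is 447 mm.

A long slab on four corner posts — a bench. The slab sits at z = 394 with thickness 53, so the top is 394 + 53 = 447 mm.


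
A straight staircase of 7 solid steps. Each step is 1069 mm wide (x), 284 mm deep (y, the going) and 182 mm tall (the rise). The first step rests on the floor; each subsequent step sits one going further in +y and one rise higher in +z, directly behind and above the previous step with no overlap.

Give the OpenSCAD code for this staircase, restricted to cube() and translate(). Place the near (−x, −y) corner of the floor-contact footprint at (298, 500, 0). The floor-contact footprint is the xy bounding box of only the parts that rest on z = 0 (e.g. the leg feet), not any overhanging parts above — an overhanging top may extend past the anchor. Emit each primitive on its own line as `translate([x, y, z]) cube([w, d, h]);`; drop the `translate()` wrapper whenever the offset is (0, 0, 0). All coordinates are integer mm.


translate([298, 500, 0]) cube([1069, 284, 182]);
translate([298, 784, 182]) cube([1069, 284, 182]);
translate([298, 1068, 364]) cube([1069, 284, 182]);
translate([298, 1352, 546]) cube([1069, 284, 182]);
translate([298, 1636, 728]) cube([1069, 284, 182]);
translate([298, 1920, 910]) cube([1069, 284, 182]);
translate([298, 2204, 1092]) cube([1069, 284, 182]);


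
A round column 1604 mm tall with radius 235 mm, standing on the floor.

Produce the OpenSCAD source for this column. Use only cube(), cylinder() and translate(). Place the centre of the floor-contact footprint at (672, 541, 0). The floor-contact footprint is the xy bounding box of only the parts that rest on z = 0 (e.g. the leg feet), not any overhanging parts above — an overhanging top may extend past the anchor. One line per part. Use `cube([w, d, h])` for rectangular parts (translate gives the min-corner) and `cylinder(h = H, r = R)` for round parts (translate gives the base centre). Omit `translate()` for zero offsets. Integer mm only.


translate([672, 541, 0]) cylinder(h = 1604, r = 235);


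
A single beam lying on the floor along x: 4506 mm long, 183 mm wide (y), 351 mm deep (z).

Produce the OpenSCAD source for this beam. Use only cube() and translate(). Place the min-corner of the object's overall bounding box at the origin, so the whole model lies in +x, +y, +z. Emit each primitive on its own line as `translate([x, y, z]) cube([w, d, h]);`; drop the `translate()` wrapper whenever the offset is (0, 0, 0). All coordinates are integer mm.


cube([4506, 183, 351]);


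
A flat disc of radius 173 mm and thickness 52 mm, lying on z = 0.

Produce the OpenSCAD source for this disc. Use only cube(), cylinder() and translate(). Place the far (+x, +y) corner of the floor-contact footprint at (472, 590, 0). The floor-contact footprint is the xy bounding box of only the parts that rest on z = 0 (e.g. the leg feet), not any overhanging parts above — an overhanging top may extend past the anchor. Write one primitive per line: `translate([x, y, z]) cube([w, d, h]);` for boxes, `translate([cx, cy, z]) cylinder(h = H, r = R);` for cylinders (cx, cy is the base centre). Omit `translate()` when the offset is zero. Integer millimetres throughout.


translate([299, 417, 0]) cylinder(h = 52, r = 173);


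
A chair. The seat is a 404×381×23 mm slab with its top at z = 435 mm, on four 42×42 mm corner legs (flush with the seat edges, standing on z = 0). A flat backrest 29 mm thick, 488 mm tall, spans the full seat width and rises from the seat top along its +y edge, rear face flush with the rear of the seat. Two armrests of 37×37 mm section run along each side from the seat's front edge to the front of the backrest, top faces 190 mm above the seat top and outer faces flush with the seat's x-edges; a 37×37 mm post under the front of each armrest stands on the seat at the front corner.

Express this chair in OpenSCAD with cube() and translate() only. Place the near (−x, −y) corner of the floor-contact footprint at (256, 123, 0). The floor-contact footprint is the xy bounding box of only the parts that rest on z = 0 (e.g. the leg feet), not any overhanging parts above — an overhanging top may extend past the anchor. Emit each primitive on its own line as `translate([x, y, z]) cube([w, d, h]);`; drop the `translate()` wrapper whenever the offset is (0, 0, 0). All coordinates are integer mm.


// leg_h = 435 - 23 = 412
// arm post h = 190 - 37 = 153
translate([256, 123, 412]) cube([404, 381, 23]);
translate([256, 123, 0]) cube([42, 42, 412]);
translate([618, 123, 0]) cube([42, 42, 412]);
translate([256, 462, 0]) cube([42, 42, 412]);
translate([618, 462, 0]) cube([42, 42, 412]);
translate([256, 475, 435]) cube([404, 29, 488]);
translate([256, 123, 588]) cube([37, 352, 37]);
translate([623, 123, 588]) cube([37, 352, 37]);
translate([256, 123, 435]) cube([37, 37, 153]);
translate([623, 123, 435]) cube([37, 37, 153]);


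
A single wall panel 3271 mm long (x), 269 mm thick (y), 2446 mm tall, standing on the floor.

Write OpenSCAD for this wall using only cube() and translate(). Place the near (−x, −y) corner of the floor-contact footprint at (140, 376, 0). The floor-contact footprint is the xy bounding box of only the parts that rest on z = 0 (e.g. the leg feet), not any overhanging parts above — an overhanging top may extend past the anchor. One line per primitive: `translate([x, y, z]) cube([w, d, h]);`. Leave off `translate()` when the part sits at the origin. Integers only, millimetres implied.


translate([140, 376, 0]) cube([3271, 269, 2446]);


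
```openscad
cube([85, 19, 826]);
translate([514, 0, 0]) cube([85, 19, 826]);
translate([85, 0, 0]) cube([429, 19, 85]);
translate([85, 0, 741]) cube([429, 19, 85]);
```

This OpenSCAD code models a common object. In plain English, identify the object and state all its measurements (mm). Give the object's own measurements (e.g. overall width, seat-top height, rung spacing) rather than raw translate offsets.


A rectangular picture frame lying in the x–z plane (depth along y). The opening is 429 mm wide (x) by 656 mm tall (z), surrounded by a border 85 mm wide on all four sides. The frame is 19 mm deep and is made of two full-height vertical stiles with two horizontal rails fitted between them.


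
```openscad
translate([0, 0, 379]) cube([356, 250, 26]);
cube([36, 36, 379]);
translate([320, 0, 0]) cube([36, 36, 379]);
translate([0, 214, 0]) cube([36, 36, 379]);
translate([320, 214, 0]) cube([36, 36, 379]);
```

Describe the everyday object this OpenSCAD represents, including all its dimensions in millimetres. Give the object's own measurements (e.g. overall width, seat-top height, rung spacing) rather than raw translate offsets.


A simple wooden stool: a rectangular seat 356 mm (x) by 250 mm (y), 26 mm thick, top face at z = 405 mm, on four square legs, each 36×36 mm in cross-section. The legs rest on z = 0, each flush with a corner of the seat.


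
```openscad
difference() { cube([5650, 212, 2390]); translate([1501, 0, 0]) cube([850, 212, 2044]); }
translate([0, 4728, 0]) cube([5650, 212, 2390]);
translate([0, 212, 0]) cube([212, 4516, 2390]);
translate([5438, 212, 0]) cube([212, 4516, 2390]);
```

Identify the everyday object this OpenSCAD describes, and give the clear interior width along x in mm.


A single room. The interior width is 5226 mm.

Four walls enclosing a rectangle with a door in the front wall — a room. Outside width 5650 minus two 212 mm walls gives 5226 mm.


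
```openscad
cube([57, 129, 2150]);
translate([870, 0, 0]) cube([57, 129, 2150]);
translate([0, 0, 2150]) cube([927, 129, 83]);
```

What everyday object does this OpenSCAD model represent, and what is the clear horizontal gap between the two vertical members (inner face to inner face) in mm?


A door frame. The clear opening width is 813 mm.

Two 2150 mm tall posts with a header on top — a door frame. The left jamb is 57 mm wide at x = 0; the right jamb starts at x = 870. The clear opening is 870 − 57 = 813 mm.


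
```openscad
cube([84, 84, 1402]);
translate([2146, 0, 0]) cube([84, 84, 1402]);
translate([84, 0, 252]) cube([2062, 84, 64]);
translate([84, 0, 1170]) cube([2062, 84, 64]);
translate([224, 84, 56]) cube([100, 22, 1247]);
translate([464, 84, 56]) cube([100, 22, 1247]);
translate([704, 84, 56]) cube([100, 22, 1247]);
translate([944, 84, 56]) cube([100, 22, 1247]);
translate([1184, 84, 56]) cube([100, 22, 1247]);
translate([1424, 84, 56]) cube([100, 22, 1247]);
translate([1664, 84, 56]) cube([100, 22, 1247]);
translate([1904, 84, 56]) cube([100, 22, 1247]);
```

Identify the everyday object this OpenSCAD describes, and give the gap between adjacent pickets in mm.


A fence section. The picket gap is 140 mm.

Two posts, two rails, 8 pickets — a fence section. Span 2062 mm holds 8 pickets of 100 mm with 9 equal gaps: ⌊(2062 − 8·100) / 9⌋ = 140 mm.


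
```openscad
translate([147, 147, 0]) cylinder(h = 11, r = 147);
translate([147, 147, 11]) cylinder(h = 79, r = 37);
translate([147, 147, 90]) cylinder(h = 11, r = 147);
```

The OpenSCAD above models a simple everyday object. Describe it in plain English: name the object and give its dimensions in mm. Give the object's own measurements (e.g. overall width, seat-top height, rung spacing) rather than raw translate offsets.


A spool: two coaxial disc flanges of radius 147 mm and thickness 11 mm, joined by a core cylinder of radius 37 mm and height 79 mm. The lower flange rests on z = 0 and the three cylinders share a vertical axis.


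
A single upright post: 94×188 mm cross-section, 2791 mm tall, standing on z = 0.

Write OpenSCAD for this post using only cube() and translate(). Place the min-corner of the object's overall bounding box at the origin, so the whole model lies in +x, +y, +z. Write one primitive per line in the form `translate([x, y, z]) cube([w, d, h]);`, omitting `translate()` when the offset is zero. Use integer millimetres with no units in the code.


cube([94, 188, 2791]);


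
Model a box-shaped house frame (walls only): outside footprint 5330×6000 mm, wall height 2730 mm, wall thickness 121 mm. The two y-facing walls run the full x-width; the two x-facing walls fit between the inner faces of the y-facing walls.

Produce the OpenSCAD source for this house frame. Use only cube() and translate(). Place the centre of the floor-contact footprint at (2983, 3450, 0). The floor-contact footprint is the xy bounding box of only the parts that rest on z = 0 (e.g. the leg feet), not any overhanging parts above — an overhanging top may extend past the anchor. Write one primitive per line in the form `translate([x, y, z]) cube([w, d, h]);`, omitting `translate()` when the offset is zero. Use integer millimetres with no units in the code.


translate([318, 450, 0]) cube([5330, 121, 2730]);
translate([318, 6329, 0]) cube([5330, 121, 2730]);
translate([318, 571, 0]) cube([121, 5758, 2730]);
translate([5527, 571, 0]) cube([121, 5758, 2730]);


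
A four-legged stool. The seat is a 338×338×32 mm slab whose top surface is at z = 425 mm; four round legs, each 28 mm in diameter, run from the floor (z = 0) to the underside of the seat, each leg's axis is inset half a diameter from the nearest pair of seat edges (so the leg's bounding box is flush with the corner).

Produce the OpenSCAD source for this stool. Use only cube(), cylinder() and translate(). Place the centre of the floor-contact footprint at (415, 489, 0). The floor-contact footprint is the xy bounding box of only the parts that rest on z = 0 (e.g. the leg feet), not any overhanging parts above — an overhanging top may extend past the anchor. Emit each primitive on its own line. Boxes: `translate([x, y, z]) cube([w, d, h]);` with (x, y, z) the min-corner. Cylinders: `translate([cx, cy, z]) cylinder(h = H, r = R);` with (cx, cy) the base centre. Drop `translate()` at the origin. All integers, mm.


// leg_h = 425 - 32 = 393
translate([246, 320, 393]) cube([338, 338, 32]);
translate([260, 334, 0]) cylinder(h = 393, r = 14);
translate([570, 334, 0]) cylinder(h = 393, r = 14);
translate([260, 644, 0]) cylinder(h = 393, r = 14);
translate([570, 644, 0]) cylinder(h = 393, r = 14);


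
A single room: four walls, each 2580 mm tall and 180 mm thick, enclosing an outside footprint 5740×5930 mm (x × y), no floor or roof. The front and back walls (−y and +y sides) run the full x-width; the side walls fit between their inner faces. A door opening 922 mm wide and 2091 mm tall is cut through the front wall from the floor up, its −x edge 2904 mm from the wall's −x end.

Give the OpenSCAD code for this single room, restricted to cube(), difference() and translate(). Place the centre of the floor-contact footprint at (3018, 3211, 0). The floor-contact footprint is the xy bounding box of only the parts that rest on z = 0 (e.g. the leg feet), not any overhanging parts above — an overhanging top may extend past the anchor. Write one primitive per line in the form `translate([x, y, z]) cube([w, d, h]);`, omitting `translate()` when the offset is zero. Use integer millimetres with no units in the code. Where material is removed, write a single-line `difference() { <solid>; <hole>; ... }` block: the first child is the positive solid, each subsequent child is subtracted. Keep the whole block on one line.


difference() { translate([148, 246, 0]) cube([5740, 180, 2580]); translate([3052, 246, 0]) cube([922, 180, 2091]); }
translate([148, 5996, 0]) cube([5740, 180, 2580]);
translate([148, 426, 0]) cube([180, 5570, 2580]);
translate([5708, 426, 0]) cube([180, 5570, 2580]);


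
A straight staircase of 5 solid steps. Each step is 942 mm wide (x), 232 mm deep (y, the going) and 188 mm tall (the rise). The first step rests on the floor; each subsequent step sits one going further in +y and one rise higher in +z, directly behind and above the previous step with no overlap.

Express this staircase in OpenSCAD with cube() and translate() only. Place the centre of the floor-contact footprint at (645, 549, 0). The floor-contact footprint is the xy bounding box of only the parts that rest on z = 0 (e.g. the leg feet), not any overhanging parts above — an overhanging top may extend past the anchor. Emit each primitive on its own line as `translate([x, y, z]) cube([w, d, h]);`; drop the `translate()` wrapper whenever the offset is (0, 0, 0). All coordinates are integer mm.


translate([174, 433, 0]) cube([942, 232, 188]);
translate([174, 665, 188]) cube([942, 232, 188]);
translate([174, 897, 376]) cube([942, 232, 188]);
translate([174, 1129, 564]) cube([942, 232, 188]);
translate([174, 1361, 752]) cube([942, 232, 188]);


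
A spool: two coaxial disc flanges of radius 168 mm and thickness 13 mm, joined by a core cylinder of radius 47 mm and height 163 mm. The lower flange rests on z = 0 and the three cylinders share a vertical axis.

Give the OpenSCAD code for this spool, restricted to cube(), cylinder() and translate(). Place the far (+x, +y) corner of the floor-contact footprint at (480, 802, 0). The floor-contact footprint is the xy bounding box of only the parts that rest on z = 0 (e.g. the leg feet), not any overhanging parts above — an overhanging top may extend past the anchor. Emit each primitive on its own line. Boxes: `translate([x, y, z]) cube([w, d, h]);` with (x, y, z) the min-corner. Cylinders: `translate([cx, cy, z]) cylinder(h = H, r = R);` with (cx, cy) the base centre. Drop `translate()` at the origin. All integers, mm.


translate([312, 634, 0]) cylinder(h = 13, r = 168);
translate([312, 634, 13]) cylinder(h = 163, r = 47);
translate([312, 634, 176]) cylinder(h = 13, r = 168);


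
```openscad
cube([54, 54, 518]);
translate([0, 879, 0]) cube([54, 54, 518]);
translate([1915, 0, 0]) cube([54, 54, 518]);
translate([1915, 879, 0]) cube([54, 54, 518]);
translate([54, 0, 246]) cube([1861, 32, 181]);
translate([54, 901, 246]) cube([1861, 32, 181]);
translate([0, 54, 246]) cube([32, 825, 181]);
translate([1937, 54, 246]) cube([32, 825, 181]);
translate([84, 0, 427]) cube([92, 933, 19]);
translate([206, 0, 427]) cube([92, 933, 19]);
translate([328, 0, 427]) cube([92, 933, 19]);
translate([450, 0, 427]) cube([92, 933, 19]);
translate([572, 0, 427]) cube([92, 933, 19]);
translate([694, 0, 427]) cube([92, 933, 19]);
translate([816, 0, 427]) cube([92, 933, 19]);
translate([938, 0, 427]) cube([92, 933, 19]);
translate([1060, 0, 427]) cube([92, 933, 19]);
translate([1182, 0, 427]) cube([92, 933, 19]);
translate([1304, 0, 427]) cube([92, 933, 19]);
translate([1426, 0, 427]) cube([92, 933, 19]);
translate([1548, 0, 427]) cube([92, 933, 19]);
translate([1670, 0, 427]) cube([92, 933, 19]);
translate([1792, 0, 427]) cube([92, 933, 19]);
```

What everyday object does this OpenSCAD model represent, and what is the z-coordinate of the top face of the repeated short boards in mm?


A bed frame. The slat-top height is 446 mm.

Four posts, four rails, and a row of slats — a bed frame. Slats sit on the rails at z = 246 + 181 = 427; with slat thickness 19, the top is 446 mm.


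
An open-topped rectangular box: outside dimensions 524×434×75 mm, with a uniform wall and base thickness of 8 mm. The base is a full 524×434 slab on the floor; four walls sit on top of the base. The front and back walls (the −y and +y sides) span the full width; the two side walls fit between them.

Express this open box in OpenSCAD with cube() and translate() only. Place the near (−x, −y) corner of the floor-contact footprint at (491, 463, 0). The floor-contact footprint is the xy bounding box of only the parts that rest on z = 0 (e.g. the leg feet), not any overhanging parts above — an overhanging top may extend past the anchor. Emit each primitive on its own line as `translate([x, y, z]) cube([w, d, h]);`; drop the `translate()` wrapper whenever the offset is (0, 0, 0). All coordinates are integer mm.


translate([491, 463, 0]) cube([524, 434, 8]);
translate([491, 463, 8]) cube([524, 8, 67]);
translate([491, 889, 8]) cube([524, 8, 67]);
translate([491, 471, 8]) cube([8, 418, 67]);
translate([1007, 471, 8]) cube([8, 418, 67]);


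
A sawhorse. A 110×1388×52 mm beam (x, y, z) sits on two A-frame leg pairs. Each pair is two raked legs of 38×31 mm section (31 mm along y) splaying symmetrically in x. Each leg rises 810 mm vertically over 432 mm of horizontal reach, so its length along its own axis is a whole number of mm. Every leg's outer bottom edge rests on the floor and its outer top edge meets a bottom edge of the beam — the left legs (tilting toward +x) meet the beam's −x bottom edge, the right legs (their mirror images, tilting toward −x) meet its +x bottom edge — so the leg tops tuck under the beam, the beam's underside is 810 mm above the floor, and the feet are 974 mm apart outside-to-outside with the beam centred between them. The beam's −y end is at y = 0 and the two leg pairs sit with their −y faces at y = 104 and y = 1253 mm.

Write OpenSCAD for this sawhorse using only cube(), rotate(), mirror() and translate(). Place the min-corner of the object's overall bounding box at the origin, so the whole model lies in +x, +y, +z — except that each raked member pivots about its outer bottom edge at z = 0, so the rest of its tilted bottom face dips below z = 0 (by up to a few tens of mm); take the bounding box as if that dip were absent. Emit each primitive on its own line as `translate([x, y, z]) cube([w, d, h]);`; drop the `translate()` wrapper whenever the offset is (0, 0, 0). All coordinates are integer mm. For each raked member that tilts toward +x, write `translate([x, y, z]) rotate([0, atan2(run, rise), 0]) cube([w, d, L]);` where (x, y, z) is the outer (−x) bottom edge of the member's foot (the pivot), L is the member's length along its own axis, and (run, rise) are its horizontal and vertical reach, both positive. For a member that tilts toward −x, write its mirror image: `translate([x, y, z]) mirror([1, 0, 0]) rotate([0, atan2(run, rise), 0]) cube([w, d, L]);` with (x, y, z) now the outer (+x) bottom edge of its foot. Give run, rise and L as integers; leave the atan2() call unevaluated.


translate([432, 0, 810]) cube([110, 1388, 52]);
translate([0, 104, 0]) rotate([0, atan2(432, 810), 0]) cube([38, 31, 918]);
translate([974, 104, 0]) mirror([1, 0, 0]) rotate([0, atan2(432, 810), 0]) cube([38, 31, 918]);
translate([0, 1253, 0]) rotate([0, atan2(432, 810), 0]) cube([38, 31, 918]);
translate([974, 1253, 0]) mirror([1, 0, 0]) rotate([0, atan2(432, 810), 0]) cube([38, 31, 918]);


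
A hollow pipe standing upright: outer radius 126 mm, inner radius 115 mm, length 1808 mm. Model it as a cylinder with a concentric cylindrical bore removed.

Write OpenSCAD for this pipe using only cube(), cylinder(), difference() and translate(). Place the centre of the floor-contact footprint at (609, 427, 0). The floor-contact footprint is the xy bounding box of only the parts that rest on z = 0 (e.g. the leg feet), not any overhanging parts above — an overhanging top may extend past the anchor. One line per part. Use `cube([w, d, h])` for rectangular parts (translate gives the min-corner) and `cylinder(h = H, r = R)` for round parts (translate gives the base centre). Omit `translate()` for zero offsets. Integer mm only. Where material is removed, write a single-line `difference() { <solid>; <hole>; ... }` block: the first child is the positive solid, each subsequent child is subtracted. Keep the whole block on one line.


difference() { translate([609, 427, 0]) cylinder(h = 1808, r = 126); translate([609, 427, 0]) cylinder(h = 1808, r = 115); }


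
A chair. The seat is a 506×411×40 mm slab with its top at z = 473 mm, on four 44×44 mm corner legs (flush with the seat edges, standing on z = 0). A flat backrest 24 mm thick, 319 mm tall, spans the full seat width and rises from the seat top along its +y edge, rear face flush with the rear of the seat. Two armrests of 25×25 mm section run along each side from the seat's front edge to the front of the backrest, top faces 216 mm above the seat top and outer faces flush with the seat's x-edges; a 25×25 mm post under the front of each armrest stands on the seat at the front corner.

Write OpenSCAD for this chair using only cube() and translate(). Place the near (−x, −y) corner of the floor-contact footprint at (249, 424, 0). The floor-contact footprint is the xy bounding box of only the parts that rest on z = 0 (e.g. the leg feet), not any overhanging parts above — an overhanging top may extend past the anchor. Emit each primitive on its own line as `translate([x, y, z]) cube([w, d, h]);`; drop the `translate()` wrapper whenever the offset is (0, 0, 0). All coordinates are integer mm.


// leg_h = 473 - 40 = 433
// arm post h = 216 - 25 = 191
translate([249, 424, 433]) cube([506, 411, 40]);
translate([249, 424, 0]) cube([44, 44, 433]);
translate([711, 424, 0]) cube([44, 44, 433]);
translate([249, 791, 0]) cube([44, 44, 433]);
translate([711, 791, 0]) cube([44, 44, 433]);
translate([249, 811, 473]) cube([506, 24, 319]);
translate([249, 424, 664]) cube([25, 387, 25]);
translate([730, 424, 664]) cube([25, 387, 25]);
translate([249, 424, 473]) cube([25, 25, 191]);
translate([730, 424, 473]) cube([25, 25, 191]);


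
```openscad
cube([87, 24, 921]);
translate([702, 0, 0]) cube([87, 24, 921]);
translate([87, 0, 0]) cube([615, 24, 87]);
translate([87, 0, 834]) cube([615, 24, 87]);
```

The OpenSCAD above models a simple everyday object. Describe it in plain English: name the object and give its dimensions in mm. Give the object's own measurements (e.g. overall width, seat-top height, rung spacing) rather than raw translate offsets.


A rectangular picture frame lying in the x–z plane (depth along y). The opening is 615 mm wide (x) by 747 mm tall (z), surrounded by a border 87 mm wide on all four sides. The frame is 24 mm deep and is made of two full-height vertical stiles with two horizontal rails fitted between them.


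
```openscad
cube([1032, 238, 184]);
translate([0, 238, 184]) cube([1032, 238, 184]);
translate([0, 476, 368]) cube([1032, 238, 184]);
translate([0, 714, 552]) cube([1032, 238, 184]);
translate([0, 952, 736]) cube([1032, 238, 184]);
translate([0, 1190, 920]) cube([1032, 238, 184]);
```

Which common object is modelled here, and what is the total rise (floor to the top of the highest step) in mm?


A staircase. The total rise is 1104 mm.

6 identical blocks, each offset up and back from the previous — a staircase. Each step is 184 mm tall and there are 6 of them, so the total rise is 6 × 184 = 1104 mm.


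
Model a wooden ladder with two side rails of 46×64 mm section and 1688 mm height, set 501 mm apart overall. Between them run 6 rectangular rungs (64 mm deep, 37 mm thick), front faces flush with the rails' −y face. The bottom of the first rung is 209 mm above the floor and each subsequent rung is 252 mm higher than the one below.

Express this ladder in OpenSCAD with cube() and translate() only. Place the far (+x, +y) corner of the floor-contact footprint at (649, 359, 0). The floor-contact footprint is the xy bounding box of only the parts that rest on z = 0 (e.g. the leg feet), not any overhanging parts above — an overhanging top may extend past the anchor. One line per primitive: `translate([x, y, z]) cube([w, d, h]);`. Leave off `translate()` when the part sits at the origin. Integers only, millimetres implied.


translate([148, 295, 0]) cube([46, 64, 1688]);
translate([603, 295, 0]) cube([46, 64, 1688]);
translate([194, 295, 209]) cube([409, 64, 37]);
translate([194, 295, 461]) cube([409, 64, 37]);
translate([194, 295, 713]) cube([409, 64, 37]);
translate([194, 295, 965]) cube([409, 64, 37]);
translate([194, 295, 1217]) cube([409, 64, 37]);
translate([194, 295, 1469]) cube([409, 64, 37]);


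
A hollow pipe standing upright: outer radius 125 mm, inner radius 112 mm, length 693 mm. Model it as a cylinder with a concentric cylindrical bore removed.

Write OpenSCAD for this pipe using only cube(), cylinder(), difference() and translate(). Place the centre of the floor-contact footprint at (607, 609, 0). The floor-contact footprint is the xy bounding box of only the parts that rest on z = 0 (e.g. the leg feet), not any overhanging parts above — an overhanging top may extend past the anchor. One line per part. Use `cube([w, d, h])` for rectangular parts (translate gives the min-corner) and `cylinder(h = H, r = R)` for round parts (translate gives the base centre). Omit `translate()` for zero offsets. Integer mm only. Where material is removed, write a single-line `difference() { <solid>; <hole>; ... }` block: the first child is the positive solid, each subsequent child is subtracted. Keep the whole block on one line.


difference() { translate([607, 609, 0]) cylinder(h = 693, r = 125); translate([607, 609, 0]) cylinder(h = 693, r = 112); }
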